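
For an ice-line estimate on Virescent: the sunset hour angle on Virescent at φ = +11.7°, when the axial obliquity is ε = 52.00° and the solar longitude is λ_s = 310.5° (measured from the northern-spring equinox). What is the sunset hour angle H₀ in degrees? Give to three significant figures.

H₀ = 81.1°

Solar declination: sin δ = sin ε · sin λ_s = sin 52.00° × sin 310.5° = -0.59921, so δ = -36.813°.
cos H₀ = −tan φ · tan δ = −tan(+11.7°) × tan(-36.813°) = 0.1550, so H₀ = 1.4152 rad = 81.08°.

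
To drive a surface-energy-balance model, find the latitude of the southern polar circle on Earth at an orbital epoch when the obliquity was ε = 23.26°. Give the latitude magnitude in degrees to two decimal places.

66.74°

The polar circle is the lowest latitude that experiences at least one full rotation of continuous darkness at the northern-summer solstice; it lies at |ϕ| = 90° − ε = 90° − 23.26° = 66.74°.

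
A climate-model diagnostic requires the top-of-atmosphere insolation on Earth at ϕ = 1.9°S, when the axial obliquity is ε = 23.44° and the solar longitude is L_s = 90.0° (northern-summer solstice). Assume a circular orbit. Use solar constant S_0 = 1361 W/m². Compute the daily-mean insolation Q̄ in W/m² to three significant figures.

Solar declination: sin δ = sin ε · sin L_s = sin 23.44° × sin 90.0° = 0.39779, so δ = +23.440°.
cos h₀ = −tan(-1.9°) tan(+23.440°) = 0.0144, h₀ = 1.5564 rad.
Bracket: h₀ sin ϕ sin δ + cos ϕ cos δ sin h₀ = 1.5564×-0.03316×0.39779 + 0.99945×0.91748×0.99990 = -0.020530 + 0.916884 = 0.896354.
Q̄ = (S_0/π) × [bracket] = (1361/π) × 0.896354 = 388.3 W/m².

Q̄ ≈ 388 W/m²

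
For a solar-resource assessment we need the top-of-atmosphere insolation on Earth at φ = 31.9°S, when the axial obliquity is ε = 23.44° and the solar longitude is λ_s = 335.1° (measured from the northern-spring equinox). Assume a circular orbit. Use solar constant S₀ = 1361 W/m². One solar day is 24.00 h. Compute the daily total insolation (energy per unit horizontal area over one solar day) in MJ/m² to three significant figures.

36.7 MJ/m²

Solar declination: sin δ = sin ε · sin λ_s = sin 23.44° × sin 335.1° = -0.16748, so δ = -9.642°.
cos H₀ = −tan(-31.9°) tan(-9.642°) = -0.1057, H₀ = 1.6767 rad.
Bracket: H₀ sin φ sin δ + cos φ cos δ sin H₀ = 1.6767×-0.52844×-0.16748 + 0.84897×0.98587×0.99439 = 0.148393 + 0.832279 = 0.980672.
Q̄ = (S₀/π) × [bracket] = (1361/π) × 0.980672 = 424.85 W/m².
Daily total = Q̄ × 24.00 h × 3600 s/h = 424.85 × 24.00 × 3600 / 10⁶ = 36.71 MJ/m².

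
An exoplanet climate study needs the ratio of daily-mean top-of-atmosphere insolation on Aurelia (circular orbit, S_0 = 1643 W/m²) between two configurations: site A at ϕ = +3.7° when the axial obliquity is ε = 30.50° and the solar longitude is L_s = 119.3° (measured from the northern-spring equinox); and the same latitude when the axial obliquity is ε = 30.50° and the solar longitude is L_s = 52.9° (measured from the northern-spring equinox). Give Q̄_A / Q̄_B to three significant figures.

— Configuration A (ϕ=+3.7°):
Solar declination: sin δ = sin ε · sin L_s = sin 30.50° × sin 119.3° = 0.44261, so δ = +26.270°.
cos h₀ = −tan(+3.7°) tan(+26.270°) = -0.0319, h₀ = 1.6027 rad.
Bracket: h₀ sin ϕ sin δ + cos ϕ cos δ sin h₀ = 1.6027×0.06453×0.44261 + 0.99792×0.89671×0.99949 = 0.045776 + 0.894388 = 0.940164.
Q̄ = (S_0/π) × [bracket] = (1643/π) × 0.940164 = 491.69 W/m².
— Configuration B (ϕ=+3.7°):
Solar declination: sin δ = sin ε · sin L_s = sin 30.50° × sin 52.9° = 0.40480, so δ = +23.879°.
cos h₀ = −tan(+3.7°) tan(+23.879°) = -0.0286, h₀ = 1.5994 rad.
Bracket: h₀ sin ϕ sin δ + cos ϕ cos δ sin h₀ = 1.5994×0.06453×0.40480 + 0.99792×0.91440×0.99959 = 0.041779 + 0.912124 = 0.953903.
Q̄ = (S_0/π) × [bracket] = (1643/π) × 0.953903 = 498.88 W/m².
Ratio Q̄_A / Q̄_B = 491.69 / 498.88 = 0.9856.

Q̄_A / Q̄_B ≈ 0.986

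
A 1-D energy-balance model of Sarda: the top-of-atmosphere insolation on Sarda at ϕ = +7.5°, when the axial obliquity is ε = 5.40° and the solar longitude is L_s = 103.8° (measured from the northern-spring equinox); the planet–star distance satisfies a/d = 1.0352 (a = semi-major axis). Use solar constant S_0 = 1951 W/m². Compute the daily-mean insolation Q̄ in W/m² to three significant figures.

Solar declination: sin δ = sin ε · sin L_s = sin 5.40° × sin 103.8° = 0.09139, so δ = +5.244°.
cos h₀ = −tan(+7.5°) tan(+5.244°) = -0.0121, h₀ = 1.5829 rad.
Bracket: h₀ sin ϕ sin δ + cos ϕ cos δ sin h₀ = 1.5829×0.13053×0.09139 + 0.99144×0.99582×0.99993 = 0.018883 + 0.987227 = 1.006110.
Inverse-square distance factor (a/d)² = 1.0352² = 1.071639.
Q̄ = (S_0/π) × 1.071639 × [bracket] = (1951/π) × 1.071639 × 1.006110 = 669.6 W/m².

Q̄ ≈ 670 W/m²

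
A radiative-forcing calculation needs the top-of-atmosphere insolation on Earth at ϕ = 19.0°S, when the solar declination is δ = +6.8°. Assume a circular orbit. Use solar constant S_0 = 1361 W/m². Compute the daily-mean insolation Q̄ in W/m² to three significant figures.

Q̄ ≈ 381 W/m²

cos h₀ = −tan(-19.0°) tan(+6.800°) = 0.0411, h₀ = 1.5297 rad.
Bracket: h₀ sin ϕ sin δ + cos ϕ cos δ sin h₀ = 1.5297×-0.32557×0.11840 + 0.94552×0.99297×0.99916 = -0.058966 + 0.938084 = 0.879118.
Q̄ = (S_0/π) × [bracket] = (1361/π) × 0.879118 = 380.9 W/m².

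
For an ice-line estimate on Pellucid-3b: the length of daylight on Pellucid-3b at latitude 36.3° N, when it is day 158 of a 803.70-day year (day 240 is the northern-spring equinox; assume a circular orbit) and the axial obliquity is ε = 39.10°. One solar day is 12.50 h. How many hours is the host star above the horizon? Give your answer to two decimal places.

Solar longitude: λ_s = 360° × (158 − 240)/803.70 = -36.730°, i.e. -36.730° + 360° = 323.270°.
sin δ = sin 39.10° × sin 323.270° = -0.37717, so δ = -22.159°.
cos H₀ = −tan φ · tan δ = −tan(+36.3°) × tan(-22.159°) = 0.2992, so H₀ = 1.2670 rad = 72.59°.
Daylight = 2H₀/(2π) × 12.50 h = (1.2670/π) × 12.50 = 5.04 h.

5.04 h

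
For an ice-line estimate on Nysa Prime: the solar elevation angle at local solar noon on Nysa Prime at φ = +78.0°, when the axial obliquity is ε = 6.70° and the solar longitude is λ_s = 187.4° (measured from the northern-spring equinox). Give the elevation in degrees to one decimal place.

11.1°

Solar declination: sin δ = sin ε · sin λ_s = sin 6.70° × sin 187.4° = -0.01503, so δ = -0.861°.
At local noon the hour angle is zero, so the zenith angle equals |φ − δ| = |+78.0° − (-0.861°)| = 78.861°.
Elevation = 90° − 78.861° = 11.1°.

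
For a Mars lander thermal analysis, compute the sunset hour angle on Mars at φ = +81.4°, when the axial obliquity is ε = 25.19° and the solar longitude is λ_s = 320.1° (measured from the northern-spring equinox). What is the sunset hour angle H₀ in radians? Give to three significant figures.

Solar declination: sin δ = sin ε · sin λ_s = sin 25.19° × sin 320.1° = -0.27301, so δ = -15.844°.
cos H₀ = −tan φ · tan δ = 1.8765 ≥ 1, so the Sun never rises (polar night) and H₀ = 0.

H₀ = 0.00 rad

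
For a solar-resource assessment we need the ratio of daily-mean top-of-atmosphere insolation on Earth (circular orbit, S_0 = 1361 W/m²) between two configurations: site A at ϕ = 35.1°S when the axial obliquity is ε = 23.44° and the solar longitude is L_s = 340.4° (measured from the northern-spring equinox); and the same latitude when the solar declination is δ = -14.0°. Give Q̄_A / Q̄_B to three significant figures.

Q̄_A / Q̄_B ≈ 0.913

— Configuration A (ϕ=-35.1°):
Solar declination: sin δ = sin ε · sin L_s = sin 23.44° × sin 340.4° = -0.13344, so δ = -7.668°.
cos h₀ = −tan(-35.1°) tan(-7.668°) = -0.0946, h₀ = 1.6656 rad.
Bracket: h₀ sin ϕ sin δ + cos ϕ cos δ sin h₀ = 1.6656×-0.57501×-0.13344 + 0.81815×0.99106×0.99551 = 0.127800 + 0.807195 = 0.934995.
Q̄ = (S_0/π) × [bracket] = (1361/π) × 0.934995 = 405.06 W/m².
— Configuration B (ϕ=-35.1°):
cos h₀ = −tan(-35.1°) tan(-14.000°) = -0.1752, h₀ = 1.7469 rad.
Bracket: h₀ sin ϕ sin δ + cos ϕ cos δ sin h₀ = 1.7469×-0.57501×-0.24192 + 0.81815×0.97030×0.98453 = 0.243005 + 0.781570 = 1.024575.
Q̄ = (S_0/π) × [bracket] = (1361/π) × 1.024575 = 443.87 W/m².
Ratio Q̄_A / Q̄_B = 405.06 / 443.87 = 0.9126.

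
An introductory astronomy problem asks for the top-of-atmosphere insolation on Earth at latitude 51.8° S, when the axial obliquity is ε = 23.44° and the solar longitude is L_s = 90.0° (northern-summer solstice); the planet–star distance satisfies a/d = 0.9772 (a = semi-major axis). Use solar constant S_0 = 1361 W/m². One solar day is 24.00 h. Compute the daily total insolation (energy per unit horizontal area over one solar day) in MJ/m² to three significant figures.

5.89 MJ/m²

Solar declination: sin δ = sin ε · sin L_s = sin 23.44° × sin 90.0° = 0.39779, so δ = +23.440°.
cos h₀ = −tan(-51.8°) tan(+23.440°) = 0.5510, h₀ = 0.9873 rad.
Bracket: h₀ sin ϕ sin δ + cos ϕ cos δ sin h₀ = 0.9873×-0.78586×0.39779 + 0.61841×0.91748×0.83453 = -0.308637 + 0.473495 = 0.164858.
Inverse-square distance factor (a/d)² = 0.9772² = 0.954920.
Q̄ = (S_0/π) × 0.954920 × [bracket] = (1361/π) × 0.954920 × 0.164858 = 68.200 W/m².
Daily total = Q̄ × 24.00 h × 3600 s/h = 68.200 × 24.00 × 3600 / 10⁶ = 5.892 MJ/m².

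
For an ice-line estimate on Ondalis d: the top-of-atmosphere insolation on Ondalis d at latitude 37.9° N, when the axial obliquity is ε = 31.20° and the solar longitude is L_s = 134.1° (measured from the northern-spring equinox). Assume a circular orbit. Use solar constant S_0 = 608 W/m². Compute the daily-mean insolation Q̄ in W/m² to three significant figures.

Q̄ ≈ 218 W/m²

Solar declination: sin δ = sin ε · sin L_s = sin 31.20° × sin 134.1° = 0.37201, so δ = +21.840°.
cos h₀ = −tan(+37.9°) tan(+21.840°) = -0.3120, h₀ = 1.8881 rad.
Bracket: h₀ sin ϕ sin δ + cos ϕ cos δ sin h₀ = 1.8881×0.61429×0.37201 + 0.78908×0.92823×0.95008 = 0.431472 + 0.695884 = 1.127356.
Q̄ = (S_0/π) × [bracket] = (608/π) × 1.127356 = 218.2 W/m².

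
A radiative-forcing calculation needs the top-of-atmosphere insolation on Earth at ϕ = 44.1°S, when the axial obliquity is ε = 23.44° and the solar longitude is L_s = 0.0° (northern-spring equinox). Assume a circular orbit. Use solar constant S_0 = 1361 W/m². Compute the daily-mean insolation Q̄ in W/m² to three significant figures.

Q̄ ≈ 311 W/m²

Solar declination: sin δ = sin ε · sin L_s = sin 23.44° × sin 0.0° = 0.00000, so δ = +0.000°.
cos h₀ = −tan(-44.1°) tan(+0.000°) = 0.0000, h₀ = 1.5708 rad.
Bracket: h₀ sin ϕ sin δ + cos ϕ cos δ sin h₀ = 1.5708×-0.69591×0.00000 + 0.71813×1.00000×1.00000 = -0.000000 + 0.718130 = 0.718130.
Q̄ = (S_0/π) × [bracket] = (1361/π) × 0.718130 = 311.1 W/m².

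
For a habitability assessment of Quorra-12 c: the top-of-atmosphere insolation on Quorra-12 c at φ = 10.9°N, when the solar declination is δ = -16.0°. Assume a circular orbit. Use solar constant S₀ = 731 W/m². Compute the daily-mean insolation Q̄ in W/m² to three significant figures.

Q̄ ≈ 201 W/m²

cos H₀ = −tan(+10.9°) tan(-16.000°) = 0.0552, H₀ = 1.5155 rad.
Bracket: H₀ sin φ sin δ + cos φ cos δ sin H₀ = 1.5155×0.18910×-0.27564 + 0.98196×0.96126×0.99847 = -0.078993 + 0.942475 = 0.863482.
Q̄ = (S₀/π) × [bracket] = (731/π) × 0.863482 = 200.9 W/m².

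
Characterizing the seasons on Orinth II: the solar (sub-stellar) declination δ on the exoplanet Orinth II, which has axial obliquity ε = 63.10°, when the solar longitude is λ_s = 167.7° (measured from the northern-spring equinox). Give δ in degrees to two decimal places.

sin δ = sin ε · sin λ_s = sin 63.10° × sin 167.7° = 0.189980.
δ = arcsin(0.189980) = +10.95°.

δ = +10.95°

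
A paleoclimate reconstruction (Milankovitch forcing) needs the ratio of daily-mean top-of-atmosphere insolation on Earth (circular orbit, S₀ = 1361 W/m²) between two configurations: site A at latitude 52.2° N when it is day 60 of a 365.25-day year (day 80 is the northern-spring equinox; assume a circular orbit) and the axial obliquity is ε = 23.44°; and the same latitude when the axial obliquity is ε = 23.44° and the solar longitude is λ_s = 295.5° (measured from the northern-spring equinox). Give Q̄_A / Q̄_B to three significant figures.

Q̄_A / Q̄_B ≈ 2.27

— Configuration A (φ=+52.2°):
Solar longitude: λ_s = 360° × (60 − 80)/365.25 = -19.713°, i.e. -19.713° + 360° = 340.287°.
sin δ = sin 23.44° × sin 340.287° = -0.13417, so δ = -7.711°.
cos H₀ = −tan(+52.2°) tan(-7.711°) = 0.1746, H₀ = 1.3953 rad.
Bracket: H₀ sin φ sin δ + cos φ cos δ sin H₀ = 1.3953×0.79016×-0.13417 + 0.61291×0.99096×0.98465 = -0.147924 + 0.598046 = 0.450122.
Q̄ = (S₀/π) × [bracket] = (1361/π) × 0.450122 = 195.00 W/m².
— Configuration B (φ=+52.2°):
Solar declination: sin δ = sin ε · sin λ_s = sin 23.44° × sin 295.5° = -0.35904, so δ = -21.041°.
cos H₀ = −tan(+52.2°) tan(-21.041°) = 0.4959, H₀ = 1.0519 rad.
Bracket: H₀ sin φ sin δ + cos φ cos δ sin H₀ = 1.0519×0.79016×-0.35904 + 0.61291×0.93332×0.86836 = -0.298423 + 0.496738 = 0.198315.
Q̄ = (S₀/π) × [bracket] = (1361/π) × 0.198315 = 85.914 W/m².
Ratio Q̄_A / Q̄_B = 195.00 / 85.914 = 2.270.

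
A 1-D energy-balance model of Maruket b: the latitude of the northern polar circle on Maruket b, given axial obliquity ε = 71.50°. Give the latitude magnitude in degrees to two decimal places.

The polar circle is the lowest latitude that experiences at least one full rotation of continuous daylight at the northern-summer solstice; it lies at |φ| = 90° − ε = 90° − 71.50° = 18.50°.

18.50°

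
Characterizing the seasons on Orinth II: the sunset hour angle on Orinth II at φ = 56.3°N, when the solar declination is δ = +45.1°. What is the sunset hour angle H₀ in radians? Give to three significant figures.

H₀ = 3.14 rad

Sunrise equation: cos H₀ = −tan φ · tan δ = -1.5047 ≤ −1, so the host star never sets (polar day) and H₀ = π.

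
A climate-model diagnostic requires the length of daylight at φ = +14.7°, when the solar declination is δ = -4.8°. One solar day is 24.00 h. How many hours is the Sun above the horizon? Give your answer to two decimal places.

cos H₀ = −tan φ · tan δ = −tan(+14.7°) × tan(-4.800°) = 0.0220, so H₀ = 1.5488 rad = 88.74°.
Daylight = 2H₀/(2π) × 24.00 h = (1.5488/π) × 24.00 = 11.83 h.

11.83 h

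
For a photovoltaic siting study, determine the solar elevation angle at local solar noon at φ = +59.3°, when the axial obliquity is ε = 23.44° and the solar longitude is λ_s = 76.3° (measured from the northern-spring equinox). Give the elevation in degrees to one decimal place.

53.4°

Solar declination: sin δ = sin ε · sin λ_s = sin 23.44° × sin 76.3° = 0.38647, so δ = +22.735°.
At local noon the hour angle is zero, so the zenith angle equals |φ − δ| = |+59.3° − (+22.735°)| = 36.565°.
Elevation = 90° − 36.565° = 53.4°.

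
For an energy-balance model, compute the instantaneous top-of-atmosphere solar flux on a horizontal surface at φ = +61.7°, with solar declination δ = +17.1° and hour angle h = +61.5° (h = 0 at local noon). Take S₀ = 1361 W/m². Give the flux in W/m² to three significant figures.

647 W/m²

cos θ_z = sin φ sin δ + cos φ cos δ cos h = 0.258896 + 0.216215 = 0.475111.
Flux = S₀ · cos θ_z = 1361 × 0.475111 = 646.6 W/m².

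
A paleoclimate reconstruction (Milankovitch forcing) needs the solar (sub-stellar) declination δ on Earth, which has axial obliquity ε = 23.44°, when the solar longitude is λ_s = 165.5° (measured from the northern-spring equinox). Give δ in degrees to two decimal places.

sin δ = sin ε · sin λ_s = sin 23.44° × sin 165.5° = 0.099598.
δ = arcsin(0.099598) = +5.72°.

δ = +5.72°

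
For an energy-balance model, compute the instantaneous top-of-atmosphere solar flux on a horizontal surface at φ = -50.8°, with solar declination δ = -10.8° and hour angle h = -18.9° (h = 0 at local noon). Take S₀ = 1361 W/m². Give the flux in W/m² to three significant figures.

cos θ_z = sin φ sin δ + cos φ cos δ cos h = 0.145210 + 0.587362 = 0.732572.
Flux = S₀ · cos θ_z = 1361 × 0.732572 = 997.0 W/m².

997 W/m²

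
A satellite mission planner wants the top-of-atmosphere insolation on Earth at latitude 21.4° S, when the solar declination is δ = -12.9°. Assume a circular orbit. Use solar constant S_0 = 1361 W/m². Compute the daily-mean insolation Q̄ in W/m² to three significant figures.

Q̄ ≈ 450 W/m²

cos h₀ = −tan(-21.4°) tan(-12.900°) = -0.0898, h₀ = 1.6607 rad.
Bracket: h₀ sin ϕ sin δ + cos ϕ cos δ sin h₀ = 1.6607×-0.36488×-0.22325 + 0.93106×0.97476×0.99596 = 0.135280 + 0.903894 = 1.039174.
Q̄ = (S_0/π) × [bracket] = (1361/π) × 1.039174 = 450.2 W/m².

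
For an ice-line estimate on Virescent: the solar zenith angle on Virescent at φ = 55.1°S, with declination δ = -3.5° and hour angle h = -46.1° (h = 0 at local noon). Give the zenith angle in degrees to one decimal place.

cos θ_z = sin φ sin δ + cos φ cos δ cos h = 0.050069 + 0.395987 = 0.446056.
θ_z = arccos(0.446056) = 63.5°.

θ_z = 63.5°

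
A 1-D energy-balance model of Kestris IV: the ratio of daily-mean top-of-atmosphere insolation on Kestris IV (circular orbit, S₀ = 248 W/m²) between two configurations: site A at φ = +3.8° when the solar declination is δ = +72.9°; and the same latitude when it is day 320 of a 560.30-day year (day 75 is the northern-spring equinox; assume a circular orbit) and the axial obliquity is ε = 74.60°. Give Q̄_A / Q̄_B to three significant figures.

— Configuration A (φ=+3.8°):
cos H₀ = −tan(+3.8°) tan(+72.900°) = -0.2159, H₀ = 1.7884 rad.
Bracket: H₀ sin φ sin δ + cos φ cos δ sin H₀ = 1.7884×0.06627×0.95579 + 0.99780×0.29404×0.97642 = 0.113278 + 0.286475 = 0.399753.
Q̄ = (S₀/π) × [bracket] = (248/π) × 0.399753 = 31.557 W/m².
— Configuration B (φ=+3.8°):
Solar longitude: λ_s = 360° × (320 − 75)/560.30 = 157.416°.
sin δ = sin 74.60° × sin 157.416° = 0.37025, so δ = +21.731°.
cos H₀ = −tan(+3.8°) tan(+21.731°) = -0.0265, H₀ = 1.5973 rad.
Bracket: H₀ sin φ sin δ + cos φ cos δ sin H₀ = 1.5973×0.06627×0.37025 + 0.99780×0.92893×0.99965 = 0.039192 + 0.926562 = 0.965754.
Q̄ = (S₀/π) × [bracket] = (248/π) × 0.965754 = 76.237 W/m².
Ratio Q̄_A / Q̄_B = 31.557 / 76.237 = 0.4139.

Q̄_A / Q̄_B ≈ 0.414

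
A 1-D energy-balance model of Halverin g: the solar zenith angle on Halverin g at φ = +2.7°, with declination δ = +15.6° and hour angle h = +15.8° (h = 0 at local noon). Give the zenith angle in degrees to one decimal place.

θ_z = 20.2°

cos θ_z = sin φ sin δ + cos φ cos δ cos h = 0.012668 + 0.925744 = 0.938412.
θ_z = arccos(0.938412) = 20.2°.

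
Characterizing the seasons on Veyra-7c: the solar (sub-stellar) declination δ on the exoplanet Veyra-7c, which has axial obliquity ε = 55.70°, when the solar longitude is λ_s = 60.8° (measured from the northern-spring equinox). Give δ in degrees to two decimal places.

sin δ = sin ε · sin λ_s = sin 55.70° × sin 60.8° = 0.721119.
δ = arcsin(0.721119) = +46.15°.

δ = +46.15°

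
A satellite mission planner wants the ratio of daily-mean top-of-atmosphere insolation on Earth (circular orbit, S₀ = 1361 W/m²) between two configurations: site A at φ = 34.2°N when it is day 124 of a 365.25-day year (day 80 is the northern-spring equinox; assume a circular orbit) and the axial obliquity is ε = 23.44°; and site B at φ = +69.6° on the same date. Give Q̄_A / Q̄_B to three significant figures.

Q̄_A / Q̄_B ≈ 1.25

— Configuration A (φ=+34.2°):
Solar longitude: λ_s = 360° × (124 − 80)/365.25 = 43.368°.
sin δ = sin 23.44° × sin 43.368° = 0.27315, so δ = +15.852°.
cos H₀ = −tan(+34.2°) tan(+15.852°) = -0.1930, H₀ = 1.7650 rad.
Bracket: H₀ sin φ sin δ + cos φ cos δ sin H₀ = 1.7650×0.56208×0.27315 + 0.82708×0.96197×0.98120 = 0.270984 + 0.780668 = 1.051652.
Q̄ = (S₀/π) × [bracket] = (1361/π) × 1.051652 = 455.60 W/m².
— Configuration B (φ=+69.6°):
cos H₀ = −tan(+69.6°) tan(+15.852°) = -0.7635, H₀ = 2.4395 rad.
Bracket: H₀ sin φ sin δ + cos φ cos δ sin H₀ = 2.4395×0.93728×0.27315 + 0.34857×0.96197×0.64579 = 0.624556 + 0.216542 = 0.841098.
Q̄ = (S₀/π) × [bracket] = (1361/π) × 0.841098 = 364.38 W/m².
Ratio Q̄_A / Q̄_B = 455.60 / 364.38 = 1.250.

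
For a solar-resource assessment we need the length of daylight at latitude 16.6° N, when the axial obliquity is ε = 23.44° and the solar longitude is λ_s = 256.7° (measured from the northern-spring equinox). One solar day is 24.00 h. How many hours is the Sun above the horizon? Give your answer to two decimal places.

11.04 h

Solar declination: sin δ = sin ε · sin λ_s = sin 23.44° × sin 256.7° = -0.38712, so δ = -22.775°.
cos H₀ = −tan φ · tan δ = −tan(+16.6°) × tan(-22.775°) = 0.1252, so H₀ = 1.4453 rad = 82.81°.
Daylight = 2H₀/(2π) × 24.00 h = (1.4453/π) × 24.00 = 11.04 h.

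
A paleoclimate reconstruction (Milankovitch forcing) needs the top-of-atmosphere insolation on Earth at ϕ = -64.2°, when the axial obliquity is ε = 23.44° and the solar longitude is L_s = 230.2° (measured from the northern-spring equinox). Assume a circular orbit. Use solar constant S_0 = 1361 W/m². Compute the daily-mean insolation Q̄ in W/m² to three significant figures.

Q̄ ≈ 408 W/m²

Solar declination: sin δ = sin ε · sin L_s = sin 23.44° × sin 230.2° = -0.30561, so δ = -17.795°.
cos h₀ = −tan(-64.2°) tan(-17.795°) = -0.6640, h₀ = 2.2969 rad.
Bracket: h₀ sin ϕ sin δ + cos ϕ cos δ sin h₀ = 2.2969×-0.90032×-0.30561 + 0.43523×0.95216×0.74777 = 0.631985 + 0.309882 = 0.941867.
Q̄ = (S_0/π) × [bracket] = (1361/π) × 0.941867 = 408.0 W/m².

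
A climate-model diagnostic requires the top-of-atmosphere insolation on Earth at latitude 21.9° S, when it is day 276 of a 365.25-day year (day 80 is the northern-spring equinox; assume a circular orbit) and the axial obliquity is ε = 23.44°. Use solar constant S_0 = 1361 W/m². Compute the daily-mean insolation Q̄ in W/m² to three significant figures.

Solar longitude: L_s = 360° × (276 − 80)/365.25 = 193.183°.
sin δ = sin 23.44° × sin 193.183° = -0.09072, so δ = -5.205°.
cos h₀ = −tan(-21.9°) tan(-5.205°) = -0.0366, h₀ = 1.6074 rad.
Bracket: h₀ sin ϕ sin δ + cos ϕ cos δ sin h₀ = 1.6074×-0.37299×-0.09072 + 0.92784×0.99588×0.99933 = 0.054391 + 0.923398 = 0.977789.
Q̄ = (S_0/π) × [bracket] = (1361/π) × 0.977789 = 423.6 W/m².

Q̄ ≈ 424 W/m²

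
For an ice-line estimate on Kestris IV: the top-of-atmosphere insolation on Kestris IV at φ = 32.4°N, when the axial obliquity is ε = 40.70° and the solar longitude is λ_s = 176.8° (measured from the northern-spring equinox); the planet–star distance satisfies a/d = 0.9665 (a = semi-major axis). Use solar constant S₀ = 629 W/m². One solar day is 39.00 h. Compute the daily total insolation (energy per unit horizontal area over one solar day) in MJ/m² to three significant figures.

Solar declination: sin δ = sin ε · sin λ_s = sin 40.70° × sin 176.8° = 0.03640, so δ = +2.086°.
cos H₀ = −tan(+32.4°) tan(+2.086°) = -0.0231, H₀ = 1.5939 rad.
Bracket: H₀ sin φ sin δ + cos φ cos δ sin H₀ = 1.5939×0.53583×0.03640 + 0.84433×0.99934×0.99973 = 0.031088 + 0.843545 = 0.874633.
Inverse-square distance factor (a/d)² = 0.9665² = 0.934122.
Q̄ = (S₀/π) × 0.934122 × [bracket] = (629/π) × 0.934122 × 0.874633 = 163.58 W/m².
Daily total = Q̄ × 39.00 h × 3600 s/h = 163.58 × 39.00 × 3600 / 10⁶ = 22.97 MJ/m².

23.0 MJ/m²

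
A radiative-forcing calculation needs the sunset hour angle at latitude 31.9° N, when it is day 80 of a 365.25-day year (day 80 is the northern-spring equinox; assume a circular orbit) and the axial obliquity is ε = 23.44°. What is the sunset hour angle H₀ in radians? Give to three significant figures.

H₀ = 1.57 rad

Solar longitude: λ_s = 360° × (80 − 80)/365.25 = 0.000°.
sin δ = sin 23.44° × sin 0.000° = 0.00000, so δ = +0.000°.
cos H₀ = −tan φ · tan δ = −tan(+31.9°) × tan(+0.000°) = -0.0000, so H₀ = 1.5708 rad = 90.00°.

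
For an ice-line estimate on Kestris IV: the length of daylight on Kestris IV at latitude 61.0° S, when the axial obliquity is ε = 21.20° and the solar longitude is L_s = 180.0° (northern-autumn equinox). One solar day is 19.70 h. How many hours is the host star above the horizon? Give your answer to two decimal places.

Solar declination: sin δ = sin ε · sin L_s = sin 21.20° × sin 180.0° = 0.00000, so δ = +0.000°.
cos h₀ = −tan ϕ · tan δ = −tan(-61.0°) × tan(+0.000°) = 0.0000, so h₀ = 1.5708 rad = 90.00°.
Daylight = 2h₀/(2π) × 19.70 h = (1.5708/π) × 19.70 = 9.85 h.

9.85 h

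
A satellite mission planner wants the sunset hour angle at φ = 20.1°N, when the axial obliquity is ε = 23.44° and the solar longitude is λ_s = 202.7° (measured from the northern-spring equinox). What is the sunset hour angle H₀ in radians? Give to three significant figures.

Solar declination: sin δ = sin ε · sin λ_s = sin 23.44° × sin 202.7° = -0.15351, so δ = -8.830°.
cos H₀ = −tan φ · tan δ = −tan(+20.1°) × tan(-8.830°) = 0.0569, so H₀ = 1.5139 rad = 86.74°.

H₀ = 1.51 rad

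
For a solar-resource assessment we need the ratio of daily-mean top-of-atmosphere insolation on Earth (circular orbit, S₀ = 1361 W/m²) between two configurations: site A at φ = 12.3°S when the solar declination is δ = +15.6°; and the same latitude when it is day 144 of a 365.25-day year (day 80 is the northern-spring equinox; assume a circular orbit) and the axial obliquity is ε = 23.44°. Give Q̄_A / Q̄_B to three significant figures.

Q̄_A / Q̄_B ≈ 1.07

— Configuration A (φ=-12.3°):
cos H₀ = −tan(-12.3°) tan(+15.600°) = 0.0609, H₀ = 1.5099 rad.
Bracket: H₀ sin φ sin δ + cos φ cos δ sin H₀ = 1.5099×-0.21303×0.26892 + 0.97705×0.96316×0.99815 = -0.086499 + 0.939315 = 0.852816.
Q̄ = (S₀/π) × [bracket] = (1361/π) × 0.852816 = 369.46 W/m².
— Configuration B (φ=-12.3°):
Solar longitude: λ_s = 360° × (144 − 80)/365.25 = 63.080°.
sin δ = sin 23.44° × sin 63.080° = 0.35468, so δ = +20.774°.
cos H₀ = −tan(-12.3°) tan(+20.774°) = 0.0827, H₀ = 1.4880 rad.
Bracket: H₀ sin φ sin δ + cos φ cos δ sin H₀ = 1.4880×-0.21303×0.35468 + 0.97705×0.93499×0.99657 = -0.112430 + 0.910399 = 0.797969.
Q̄ = (S₀/π) × [bracket] = (1361/π) × 0.797969 = 345.70 W/m².
Ratio Q̄_A / Q̄_B = 369.46 / 345.70 = 1.069.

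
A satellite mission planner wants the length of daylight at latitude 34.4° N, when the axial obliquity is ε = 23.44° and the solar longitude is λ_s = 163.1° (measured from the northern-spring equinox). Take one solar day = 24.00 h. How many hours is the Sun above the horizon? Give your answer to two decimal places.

12.61 h

Solar declination: sin δ = sin ε · sin λ_s = sin 23.44° × sin 163.1° = 0.11564, so δ = +6.640°.
cos H₀ = −tan φ · tan δ = −tan(+34.4°) × tan(+6.640°) = -0.0797, so H₀ = 1.6506 rad = 94.57°.
Daylight = 2H₀/(2π) × 24.00 h = (1.6506/π) × 24.00 = 12.61 h.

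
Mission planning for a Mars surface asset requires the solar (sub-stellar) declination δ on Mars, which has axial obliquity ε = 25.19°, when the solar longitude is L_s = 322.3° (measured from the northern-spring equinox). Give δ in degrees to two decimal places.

δ = -15.09°

sin δ = sin ε · sin L_s = sin 25.19° × sin 322.3° = -0.260279.
δ = arcsin(-0.260279) = -15.09°.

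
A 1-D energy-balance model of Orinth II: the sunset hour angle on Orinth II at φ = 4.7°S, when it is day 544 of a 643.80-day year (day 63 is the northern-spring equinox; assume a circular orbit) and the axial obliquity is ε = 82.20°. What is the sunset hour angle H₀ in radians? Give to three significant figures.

H₀ = 2.21 rad

Solar longitude: λ_s = 360° × (544 − 63)/643.80 = 268.966°.
sin δ = sin 82.20° × sin 268.966° = -0.99059, so δ = -82.132°.
cos H₀ = −tan φ · tan δ = −tan(-4.7°) × tan(-82.132°) = -0.5949, so H₀ = 2.2080 rad = 126.51°.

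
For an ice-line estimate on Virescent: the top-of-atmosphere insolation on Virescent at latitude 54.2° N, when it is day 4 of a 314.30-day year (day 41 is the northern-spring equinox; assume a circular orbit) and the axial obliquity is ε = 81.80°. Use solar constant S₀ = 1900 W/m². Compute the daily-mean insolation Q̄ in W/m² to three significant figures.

Q̄ ≈ 0.00 W/m²

Solar longitude: λ_s = 360° × (4 − 41)/314.30 = -42.380°, i.e. -42.380° + 360° = 317.620°.
sin δ = sin 81.80° × sin 317.620° = -0.66715, so δ = -41.848°.
cos H₀ = −tan(+54.2°) tan(-41.848°) = 1.2418 ≥ 1 ⇒ polar night, H₀ = 0 and Q̄ = 0.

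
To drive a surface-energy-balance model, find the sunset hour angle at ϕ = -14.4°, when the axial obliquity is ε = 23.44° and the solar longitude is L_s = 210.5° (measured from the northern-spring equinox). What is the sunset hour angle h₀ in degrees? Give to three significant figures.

Solar declination: sin δ = sin ε · sin L_s = sin 23.44° × sin 210.5° = -0.20189, so δ = -11.648°.
cos h₀ = −tan ϕ · tan δ = −tan(-14.4°) × tan(-11.648°) = -0.0529, so h₀ = 1.6237 rad = 93.03°.

h₀ = 93.0°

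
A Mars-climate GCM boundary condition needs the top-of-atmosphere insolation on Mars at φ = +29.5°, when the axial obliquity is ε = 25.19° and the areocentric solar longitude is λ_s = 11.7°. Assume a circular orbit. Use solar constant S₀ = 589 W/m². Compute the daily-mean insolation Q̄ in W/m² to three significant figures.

Q̄ ≈ 175 W/m²

sin δ = sin 25.19° × sin 11.7° = 0.08631, so δ = +4.951°.
cos H₀ = −tan(+29.5°) tan(+4.951°) = -0.0490, H₀ = 1.6198 rad.
Bracket: H₀ sin φ sin δ + cos φ cos δ sin H₀ = 1.6198×0.49242×0.08631 + 0.87036×0.99627×0.99880 = 0.068843 + 0.866073 = 0.934916.
Q̄ = (S₀/π) × [bracket] = (589/π) × 0.934916 = 175.3 W/m².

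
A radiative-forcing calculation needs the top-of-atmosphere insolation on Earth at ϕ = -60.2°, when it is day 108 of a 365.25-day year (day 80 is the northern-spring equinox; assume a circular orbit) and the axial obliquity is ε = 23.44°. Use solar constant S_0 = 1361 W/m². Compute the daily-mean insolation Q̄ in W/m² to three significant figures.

Solar longitude: L_s = 360° × (108 − 80)/365.25 = 27.598°.
sin δ = sin 23.44° × sin 27.598° = 0.18428, so δ = +10.619°.
cos h₀ = −tan(-60.2°) tan(+10.619°) = 0.3274, h₀ = 1.2373 rad.
Bracket: h₀ sin ϕ sin δ + cos ϕ cos δ sin h₀ = 1.2373×-0.86777×0.18428 + 0.49697×0.98287×0.94489 = -0.197860 + 0.461538 = 0.263678.
Q̄ = (S_0/π) × [bracket] = (1361/π) × 0.263678 = 114.2 W/m².

Q̄ ≈ 114 W/m²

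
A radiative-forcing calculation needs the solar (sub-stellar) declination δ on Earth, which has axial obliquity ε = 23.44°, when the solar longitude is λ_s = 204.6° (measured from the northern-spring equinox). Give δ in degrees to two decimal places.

sin δ = sin ε · sin λ_s = sin 23.44° × sin 204.6° = -0.165592.
δ = arcsin(-0.165592) = -9.53°.

δ = -9.53°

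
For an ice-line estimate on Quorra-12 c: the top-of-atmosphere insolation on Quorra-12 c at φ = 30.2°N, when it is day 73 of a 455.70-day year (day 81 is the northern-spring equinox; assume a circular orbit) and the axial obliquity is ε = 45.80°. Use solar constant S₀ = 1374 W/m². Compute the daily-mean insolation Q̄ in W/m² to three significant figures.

Solar longitude: λ_s = 360° × (73 − 81)/455.70 = -6.320°, i.e. -6.320° + 360° = 353.680°.
sin δ = sin 45.80° × sin 353.680° = -0.07892, so δ = -4.526°.
cos H₀ = −tan(+30.2°) tan(-4.526°) = 0.0461, H₀ = 1.5247 rad.
Bracket: H₀ sin φ sin δ + cos φ cos δ sin H₀ = 1.5247×0.50302×-0.07892 + 0.86427×0.99688×0.99894 = -0.060528 + 0.860660 = 0.800132.
Q̄ = (S₀/π) × [bracket] = (1374/π) × 0.800132 = 349.9 W/m².

Q̄ ≈ 350 W/m²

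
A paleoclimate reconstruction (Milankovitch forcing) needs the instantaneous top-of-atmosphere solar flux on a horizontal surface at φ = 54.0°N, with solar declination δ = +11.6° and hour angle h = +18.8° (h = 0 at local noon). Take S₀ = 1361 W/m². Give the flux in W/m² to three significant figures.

cos θ_z = sin φ sin δ + cos φ cos δ cos h = 0.162675 + 0.545062 = 0.707737.
Flux = S₀ · cos θ_z = 1361 × 0.707737 = 963.2 W/m².

963 W/m²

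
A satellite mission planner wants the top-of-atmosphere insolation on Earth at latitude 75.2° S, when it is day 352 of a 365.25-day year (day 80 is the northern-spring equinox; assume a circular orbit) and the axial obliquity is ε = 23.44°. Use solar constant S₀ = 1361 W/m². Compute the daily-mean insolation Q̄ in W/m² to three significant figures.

Q̄ ≈ 523 W/m²

Solar longitude: λ_s = 360° × (352 − 80)/365.25 = 268.090°.
sin δ = sin 23.44° × sin 268.090° = -0.39757, so δ = -23.426°.
cos H₀ = −tan(-75.2°) tan(-23.426°) = -1.6399 ≤ −1 ⇒ polar day, H₀ = π.
Bracket: H₀ sin φ sin δ + cos φ cos δ sin H₀ = 3.1416×-0.96682×-0.39757 + 0.25545×0.91757×0.00000 = 1.207564 + 0.000000 = 1.207564.
Q̄ = (S₀/π) × [bracket] = (1361/π) × 1.207564 = 523.1 W/m².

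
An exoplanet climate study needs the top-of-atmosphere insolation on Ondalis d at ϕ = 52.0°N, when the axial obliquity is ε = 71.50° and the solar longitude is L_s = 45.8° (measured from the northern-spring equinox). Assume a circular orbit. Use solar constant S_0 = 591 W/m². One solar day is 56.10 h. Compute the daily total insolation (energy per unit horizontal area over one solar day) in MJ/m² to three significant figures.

Solar declination: sin δ = sin ε · sin L_s = sin 71.50° × sin 45.8° = 0.67986, so δ = +42.833°.
cos h₀ = −tan(+52.0°) tan(+42.833°) = -1.1866 ≤ −1 ⇒ polar day, h₀ = π.
Bracket: h₀ sin ϕ sin δ + cos ϕ cos δ sin h₀ = 3.1416×0.78801×0.67986 + 0.61566×0.73334×0.00000 = 1.683070 + 0.000000 = 1.683070.
Q̄ = (S_0/π) × [bracket] = (591/π) × 1.683070 = 316.62 W/m².
Daily total = Q̄ × 56.10 h × 3600 s/h = 316.62 × 56.10 × 3600 / 10⁶ = 63.94 MJ/m².

63.9 MJ/m²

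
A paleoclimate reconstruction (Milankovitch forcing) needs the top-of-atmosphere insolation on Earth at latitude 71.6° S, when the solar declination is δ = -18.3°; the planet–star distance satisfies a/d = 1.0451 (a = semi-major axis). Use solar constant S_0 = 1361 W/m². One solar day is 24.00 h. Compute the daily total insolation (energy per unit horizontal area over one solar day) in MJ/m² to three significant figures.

cos h₀ = −tan(-71.6°) tan(-18.300°) = -0.9942, h₀ = 3.0336 rad.
Bracket: h₀ sin ϕ sin δ + cos ϕ cos δ sin h₀ = 3.0336×-0.94888×-0.31399 + 0.31565×0.94943×0.10777 = 0.903827 + 0.032297 = 0.936124.
Inverse-square distance factor (a/d)² = 1.0451² = 1.092234.
Q̄ = (S_0/π) × 1.092234 × [bracket] = (1361/π) × 1.092234 × 0.936124 = 442.95 W/m².
Daily total = Q̄ × 24.00 h × 3600 s/h = 442.95 × 24.00 × 3600 / 10⁶ = 38.27 MJ/m².

38.3 MJ/m²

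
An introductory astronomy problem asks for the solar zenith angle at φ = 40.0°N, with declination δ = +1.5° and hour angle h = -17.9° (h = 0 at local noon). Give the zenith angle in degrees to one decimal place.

cos θ_z = sin φ sin δ + cos φ cos δ cos h = 0.016826 + 0.728714 = 0.745540.
θ_z = arccos(0.745540) = 41.8°.

θ_z = 41.8°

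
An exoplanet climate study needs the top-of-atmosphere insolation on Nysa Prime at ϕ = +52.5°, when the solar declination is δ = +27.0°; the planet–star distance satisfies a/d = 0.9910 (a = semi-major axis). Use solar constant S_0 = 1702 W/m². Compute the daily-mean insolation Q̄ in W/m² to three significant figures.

cos h₀ = −tan(+52.5°) tan(+27.000°) = -0.6640, h₀ = 2.2970 rad.
Bracket: h₀ sin ϕ sin δ + cos ϕ cos δ sin h₀ = 2.2970×0.79335×0.45399 + 0.60876×0.89101×0.74771 = 0.827317 + 0.405566 = 1.232883.
Inverse-square distance factor (a/d)² = 0.9910² = 0.982081.
Q̄ = (S_0/π) × 0.982081 × [bracket] = (1702/π) × 0.982081 × 1.232883 = 656.0 W/m².

Q̄ ≈ 656 W/m²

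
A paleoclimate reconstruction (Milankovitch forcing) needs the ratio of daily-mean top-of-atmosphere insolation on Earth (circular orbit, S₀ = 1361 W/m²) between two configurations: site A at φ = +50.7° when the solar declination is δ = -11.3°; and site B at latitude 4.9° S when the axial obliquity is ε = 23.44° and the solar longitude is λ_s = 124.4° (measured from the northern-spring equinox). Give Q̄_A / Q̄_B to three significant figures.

— Configuration A (φ=+50.7°):
cos H₀ = −tan(+50.7°) tan(-11.300°) = 0.2441, H₀ = 1.3242 rad.
Bracket: H₀ sin φ sin δ + cos φ cos δ sin H₀ = 1.3242×0.77384×-0.19595 + 0.63338×0.98061×0.96974 = -0.200794 + 0.602304 = 0.401510.
Q̄ = (S₀/π) × [bracket] = (1361/π) × 0.401510 = 173.94 W/m².
— Configuration B (φ=-4.9°):
Solar declination: sin δ = sin ε · sin λ_s = sin 23.44° × sin 124.4° = 0.32822, so δ = +19.161°.
cos H₀ = −tan(-4.9°) tan(+19.161°) = 0.0298, H₀ = 1.5410 rad.
Bracket: H₀ sin φ sin δ + cos φ cos δ sin H₀ = 1.5410×-0.08542×0.32822 + 0.99635×0.94460×0.99956 = -0.043204 + 0.940738 = 0.897534.
Q̄ = (S₀/π) × [bracket] = (1361/π) × 0.897534 = 388.83 W/m².
Ratio Q̄_A / Q̄_B = 173.94 / 388.83 = 0.4473.

Q̄_A / Q̄_B ≈ 0.447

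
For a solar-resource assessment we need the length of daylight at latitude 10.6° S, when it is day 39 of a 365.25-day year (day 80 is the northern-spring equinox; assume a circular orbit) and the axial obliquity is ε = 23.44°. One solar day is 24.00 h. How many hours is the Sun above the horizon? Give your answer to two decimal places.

12.38 h

Solar longitude: λ_s = 360° × (39 − 80)/365.25 = -40.411°, i.e. -40.411° + 360° = 319.589°.
sin δ = sin 23.44° × sin 319.589° = -0.25787, so δ = -14.944°.
cos H₀ = −tan φ · tan δ = −tan(-10.6°) × tan(-14.944°) = -0.0499, so H₀ = 1.6208 rad = 92.86°.
Daylight = 2H₀/(2π) × 24.00 h = (1.6208/π) × 24.00 = 12.38 h.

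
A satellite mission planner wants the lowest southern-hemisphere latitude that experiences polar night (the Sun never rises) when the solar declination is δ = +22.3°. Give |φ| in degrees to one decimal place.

|φ| = 67.7°

Polar night requires cos H₀ = −tan φ tan δ ≥ 1, i.e. tan φ tan δ ≤ −1.
The boundary is |tan φ| · |tan δ| = 1, so |φ| = 90° − |δ| = 90° − 22.3° = 67.7° in the southern hemisphere.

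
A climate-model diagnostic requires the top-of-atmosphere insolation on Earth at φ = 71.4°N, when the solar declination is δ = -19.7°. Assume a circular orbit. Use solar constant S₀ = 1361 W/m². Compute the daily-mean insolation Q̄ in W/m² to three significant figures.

cos H₀ = −tan(+71.4°) tan(-19.700°) = 1.0639 ≥ 1 ⇒ polar night, H₀ = 0 and Q̄ = 0.

Q̄ ≈ 0.00 W/m²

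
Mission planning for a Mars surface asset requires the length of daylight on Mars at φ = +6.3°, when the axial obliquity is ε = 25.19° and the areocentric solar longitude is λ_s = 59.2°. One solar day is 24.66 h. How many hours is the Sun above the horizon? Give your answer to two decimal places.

12.67 h

sin δ = sin 25.19° × sin 59.2° = 0.36559, so δ = +21.444°.
cos H₀ = −tan φ · tan δ = −tan(+6.3°) × tan(+21.444°) = -0.0434, so H₀ = 1.6142 rad = 92.49°.
Daylight = 2H₀/(2π) × 24.66 h = (1.6142/π) × 24.66 = 12.67 h.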